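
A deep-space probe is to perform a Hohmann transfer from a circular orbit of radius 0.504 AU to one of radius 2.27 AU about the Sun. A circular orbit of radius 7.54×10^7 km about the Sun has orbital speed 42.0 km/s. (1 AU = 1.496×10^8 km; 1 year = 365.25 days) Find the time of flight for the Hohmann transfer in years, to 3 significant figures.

t = 0.816 years

From the circular-orbit relation v² = μ/r at r = 7.54×10^7 km: μ = v²r = (42.0)² × 7.54×10^7 = 1.33006×10^11 km³/s².
In km: r₁ = 0.504 × 1.496×10^8 = 7.53984×10^7 km; r₂ = 2.27 × 1.496×10^8 = 3.39592×10^8 km.
The Hohmann ellipse has a_t = (r₁ + r₂)/2 = 2.074952×10^8 km.
By Kepler's third law the transfer-orbit period is T = 2π√(a_t³/μ), so t = T/2 = 2.575×10^7 s.
Converting: 2.575×10^7 s ÷ 3.15576×10^7 s/year (365.25 × 86400) = 0.816 years.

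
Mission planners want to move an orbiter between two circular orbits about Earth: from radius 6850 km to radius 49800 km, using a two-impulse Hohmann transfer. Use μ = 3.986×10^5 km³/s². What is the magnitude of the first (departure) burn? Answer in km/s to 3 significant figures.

Δv₁ = 2.49 km/s

Transfer-ellipse semi-major axis a_t = (r₁ + r₂)/2 = (6850 + 49800)/2 = 28325 km.
On the circular orbit at r = 6850 km, v_c = √(μ/r) = 7.62822 km/s.
Vis-viva on the transfer ellipse at r = 6850 km gives v_t = √[μ(2/r − 1/a_t)] = 10.1147 km/s.
Δv₁ = |v_t − v_c| = |10.1147 − 7.62822| = 2.486 km/s.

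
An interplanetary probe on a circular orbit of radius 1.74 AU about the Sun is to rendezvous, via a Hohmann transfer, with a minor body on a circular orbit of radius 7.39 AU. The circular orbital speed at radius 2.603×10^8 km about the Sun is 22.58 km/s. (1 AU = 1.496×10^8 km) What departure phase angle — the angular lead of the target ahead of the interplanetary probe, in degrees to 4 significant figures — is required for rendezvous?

From the circular-orbit relation v² = μ/r at r = 2.603×10^8 km: μ = v²r = (22.58)² × 2.603×10^8 = 1.32716×10^11 km³/s².
In km: r₁ = 1.74 × 1.496×10^8 = 2.60304×10^8 km; r₂ = 7.39 × 1.496×10^8 = 1.105544×10^9 km.
The Hohmann ellipse has a_t = (r₁ + r₂)/2 = 6.82924×10^8 km.
The half-period of the transfer ellipse is t = π√(a_t³/μ) = 1.539×10^8 s.
The target's mean motion on its circular orbit is ω₂ = √(μ/r₂³) = 9.911×10^-9 rad/s.
Angle swept by the target during transfer: ω₂·t = 1.5253 rad = 87.39°.
Arrival is 180° from departure on the ellipse, so φ = 180° − 87.39° = 92.61°.

φ = 92.61°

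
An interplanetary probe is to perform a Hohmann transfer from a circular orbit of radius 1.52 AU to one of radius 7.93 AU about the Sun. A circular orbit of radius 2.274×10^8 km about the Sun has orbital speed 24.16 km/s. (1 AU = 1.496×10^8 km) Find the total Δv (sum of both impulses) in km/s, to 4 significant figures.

From the circular-orbit relation v² = μ/r at r = 2.274×10^8 km: μ = v²r = (24.16)² × 2.274×10^8 = 1.32735×10^11 km³/s².
In km: r₁ = 1.52 × 1.496×10^8 = 2.27392×10^8 km; r₂ = 7.93 × 1.496×10^8 = 1.186328×10^9 km.
The Hohmann ellipse has a_t = (r₁ + r₂)/2 = 7.0686×10^8 km.
Circular speed at r₁: v₁ = √(μ/r₁) = √(1.32735×10^11/2.27392×10^8) = 24.1604 km/s.
On the transfer ellipse at r₁, vis-viva gives v_p = √[μ(2/r₁ − 1/a_t)] = 31.2997 km/s.
First burn Δv₁ = |v_p − v₁| = 7.139 km/s.
At r₂, v₂ = √(μ/r₂) = 10.5777 km/s.
Transfer-orbit speed at r₂: v_a = √[μ(2/r₂ − 1/a_t)] = 5.99944 km/s.
Second burn Δv₂ = |v₂ − v_a| = 4.578 km/s.
Δv = Δv₁ + Δv₂ = 7.139 + 4.578 = 11.72 km/s.

Δv = 11.72 km/s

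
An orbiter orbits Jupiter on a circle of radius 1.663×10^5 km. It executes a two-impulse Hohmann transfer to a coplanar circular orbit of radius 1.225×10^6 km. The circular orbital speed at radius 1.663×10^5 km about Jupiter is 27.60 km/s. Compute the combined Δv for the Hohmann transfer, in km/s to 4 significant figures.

Δv = 14.22 km/s

From the circular-orbit relation v² = μ/r at r = 1.663×10^5 km: μ = v²r = (27.60)² × 1.663×10^5 = 1.26681×10^8 km³/s².
The Hohmann ellipse has a_t = (r₁ + r₂)/2 = 6.9565×10^5 km.
At r₁ the circular-orbit speed is v₁ = √(μ/r₁) = 27.600 km/s.
On the transfer ellipse at r₁, vis-viva equation gives v_p = √[μ(2/r₁ − 1/a_t)] = 36.625 km/s.
First burn Δv₁ = |v_p − v₁| = 9.025 km/s.
At r₂, v₂ = √(μ/r₂) = 10.169 km/s.
Transfer-orbit speed at r₂: v_a = √[μ(2/r₂ − 1/a_t)] = 4.9721 km/s.
Second burn Δv₂ = |v₂ − v_a| = 5.197 km/s.
Total Δv = Δv₁ + Δv₂ = 14.22 km/s.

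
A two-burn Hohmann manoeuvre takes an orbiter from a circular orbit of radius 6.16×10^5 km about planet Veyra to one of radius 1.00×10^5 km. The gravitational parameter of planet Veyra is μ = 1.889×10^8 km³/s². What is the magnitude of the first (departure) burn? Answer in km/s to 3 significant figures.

Semi-major axis of the transfer orbit: a_t = (6.160×10^5 + 1.000×10^5)/2 = 3.580×10^5 km.
Circular speed at r = 6.160×10^5 km: v_c = √(μ/r) = 17.5116 km/s.
Vis-viva on the transfer ellipse at r = 6.160×10^5 km gives v_t = √[μ(2/r − 1/a_t)] = 9.25516 km/s.
Δv₁ = |v_t − v_c| = |9.25516 − 17.5116| = 8.256 km/s.

Δv₁ = 8.26 km/s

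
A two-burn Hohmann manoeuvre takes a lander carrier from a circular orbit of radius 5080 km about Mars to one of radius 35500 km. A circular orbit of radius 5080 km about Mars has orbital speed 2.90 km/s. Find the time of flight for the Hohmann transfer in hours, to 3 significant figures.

From the circular-orbit relation v² = μ/r at r = 5080 km: μ = v²r = (2.90)² × 5080 = 42722.8 km³/s².
The Hohmann ellipse has a_t = (r₁ + r₂)/2 = 20290 km.
By Kepler's third law the transfer-orbit period is T = 2π√(a_t³/μ), so t = T/2 = 43930 s.
Converting: 43930 s ÷ 3600 s/hour = 12.2 hours.

t = 12.2 hours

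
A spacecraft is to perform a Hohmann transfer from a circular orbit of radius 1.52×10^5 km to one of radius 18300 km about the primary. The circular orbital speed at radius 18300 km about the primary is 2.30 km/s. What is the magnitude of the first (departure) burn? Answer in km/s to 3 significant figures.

From the circular-orbit relation v² = μ/r at r = 18300 km: μ = v²r = (2.30)² × 18300 = 96807.0 km³/s².
Semi-major axis of the transfer orbit: a_t = (1.520×10^5 + 18300)/2 = 85150 km.
Circular speed at r = 1.520×10^5 km: v_c = √(μ/r) = 0.7981 km/s.
Vis-viva on the transfer ellipse at r = 1.520×10^5 km gives v_t = √[μ(2/r − 1/a_t)] = 0.3700 km/s.
Δv₁ = |v_t − v_c| = |0.3700 − 0.7981| = 0.4281 km/s.

Δv₁ = 0.428 km/s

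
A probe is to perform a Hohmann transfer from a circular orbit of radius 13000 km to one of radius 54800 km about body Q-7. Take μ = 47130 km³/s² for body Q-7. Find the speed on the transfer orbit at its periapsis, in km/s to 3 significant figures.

v = 2.42 km/s

The Hohmann ellipse has a_t = (r₁ + r₂)/2 = 33900 km.
The periapsis of the transfer ellipse is at r = 13000 km.
Vis-viva: v = √[μ(2/r − 1/a_t)] = √[47130 × (2/13000 − 1/33900)] = 2.421 km/s.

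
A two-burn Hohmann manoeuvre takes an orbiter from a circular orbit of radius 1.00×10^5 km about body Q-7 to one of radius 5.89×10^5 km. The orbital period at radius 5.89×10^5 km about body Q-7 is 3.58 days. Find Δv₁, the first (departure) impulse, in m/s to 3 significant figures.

Δv₁ = 8930 m/s

From Kepler's third law T² = 4π²r³/μ at r = 5.89×10^5 km, T = 3.58 days = 3.58 × 86400 s = 3.09312×10^5 s: μ = 4π²r³/T² = 8.43164×10^7 km³/s².
Semi-major axis of the transfer orbit: a_t = (1.000×10^5 + 5.890×10^5)/2 = 3.445×10^5 km.
Circular speed at r = 1.000×10^5 km: v_c = √(μ/r) = 29.037 km/s.
Transfer-orbit speed at the same r (vis-viva, a = a_t): v_t = √[μ(2/r − 1/a_t)] = 37.968 km/s.
Δv₁ = |v_t − v_c| = |37.968 − 29.037| = 8.931 km/s.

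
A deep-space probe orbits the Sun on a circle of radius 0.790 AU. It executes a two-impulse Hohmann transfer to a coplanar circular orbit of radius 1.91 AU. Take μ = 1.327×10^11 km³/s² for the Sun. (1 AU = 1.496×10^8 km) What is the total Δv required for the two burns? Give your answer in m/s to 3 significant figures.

In km: r₁ = 0.790 × 1.496×10^8 = 1.18184×10^8 km; r₂ = 1.91 × 1.496×10^8 = 2.85736×10^8 km.
Semi-major axis of the transfer orbit: a_t = (1.18184×10^8 + 2.85736×10^8)/2 = 2.0196×10^8 km.
At r₁ the circular-orbit speed is v₁ = √(μ/r₁) = 33.50859 km/s.
On the transfer ellipse at r₁, vis-viva gives v_p = √[μ(2/r₁ − 1/a_t)] = 39.85712 km/s.
First burn Δv₁ = |v_p − v₁| = 6.349 km/s.
At r₂, v₂ = √(μ/r₂) = 21.550 km/s.
Transfer-orbit speed at r₂: v_a = √[μ(2/r₂ − 1/a_t)] = 16.485 km/s.
Second burn Δv₂ = |v₂ − v_a| = 5.065 km/s.
Total Δv = Δv₁ + Δv₂ = 11.41 km/s.

Δv = 11400 m/s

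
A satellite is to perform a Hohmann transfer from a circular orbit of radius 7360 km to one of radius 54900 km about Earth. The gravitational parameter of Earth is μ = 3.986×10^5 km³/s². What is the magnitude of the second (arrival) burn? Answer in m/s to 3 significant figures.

Semi-major axis of the transfer orbit: a_t = (7360 + 54900)/2 = 31130 km.
On the circular orbit at r = 54900 km, v_c = √(μ/r) = 2.6945 km/s.
Vis-viva on the transfer ellipse at r = 54900 km gives v_t = √[μ(2/r − 1/a_t)] = 1.3102 km/s.
Δv₂ = |v_t − v_c| = |1.3102 − 2.6945| = 1.384 km/s.

Δv₂ = 1380 m/s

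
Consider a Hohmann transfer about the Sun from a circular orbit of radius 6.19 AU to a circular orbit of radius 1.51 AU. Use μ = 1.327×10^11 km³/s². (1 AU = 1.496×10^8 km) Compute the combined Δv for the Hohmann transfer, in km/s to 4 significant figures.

Δv = 10.97 km/s

In km: r₁ = 6.19 × 1.496×10^8 = 9.26024×10^8 km; r₂ = 1.51 × 1.496×10^8 = 2.25896×10^8 km.
Semi-major axis of the transfer orbit: a_t = (9.26024×10^8 + 2.25896×10^8)/2 = 5.7596×10^8 km.
At r₁ the circular-orbit speed is v₁ = √(μ/r₁) = 11.971 km/s.
Transfer-orbit speed at r₁ (vis-viva): v_a = √[μ(2/r₁ − 1/a_t)] = 7.4969 km/s.
First burn Δv₁ = |v_a − v₁| = 4.474 km/s.
Circular speed at r₂: v₂ = √(μ/r₂) = 24.237 km/s.
Transfer-orbit speed at r₂: v_p = √[μ(2/r₂ − 1/a_t)] = 30.732 km/s.
Second burn Δv₂ = |v₂ − v_p| = 6.495 km/s.
Δv = Δv₁ + Δv₂ = 4.474 + 6.495 = 10.97 km/s.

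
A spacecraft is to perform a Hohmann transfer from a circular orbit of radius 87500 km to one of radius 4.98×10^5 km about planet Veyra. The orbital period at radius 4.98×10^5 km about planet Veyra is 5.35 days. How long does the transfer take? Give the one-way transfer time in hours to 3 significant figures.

t = 28.9 hours

From Kepler's third law T² = 4π²r³/μ at r = 4.98×10^5 km, T = 5.35 days = 5.35 × 86400 s = 4.6224×10^5 s: μ = 4π²r³/T² = 2.28198×10^7 km³/s².
Semi-major axis of the transfer orbit: a_t = (87500 + 4.980×10^5)/2 = 2.9275×10^5 km.
Half the transfer-orbit period gives t = π√(a_t³/μ) = 1.042×10^5 s.
Converting: 1.042×10^5 s ÷ 3600 s/hour = 28.9 hours.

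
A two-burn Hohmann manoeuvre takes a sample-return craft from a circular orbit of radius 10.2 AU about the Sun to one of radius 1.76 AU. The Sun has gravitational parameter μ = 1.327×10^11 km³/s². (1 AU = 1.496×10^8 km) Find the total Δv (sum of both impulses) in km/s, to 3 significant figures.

In km: r₁ = 10.2 × 1.496×10^8 = 1.52592×10^9 km; r₂ = 1.76 × 1.496×10^8 = 2.63296×10^8 km.
Semi-major axis of the transfer orbit: a_t = (1.52592×10^9 + 2.63296×10^8)/2 = 8.94608×10^8 km.
Circular speed at r₁: v₁ = √(μ/r₁) = √(1.327×10^11/1.52592×10^9) = 9.325 km/s.
Transfer-orbit speed at r₁ (vis-viva equation): v_a = √[μ(2/r₁ − 1/a_t)] = 5.059 km/s.
First burn Δv₁ = |v_a − v₁| = 4.266 km/s.
At r₂, v₂ = √(μ/r₂) = 22.45 km/s.
Transfer-orbit speed at r₂: v_p = √[μ(2/r₂ − 1/a_t)] = 29.32 km/s.
Second burn Δv₂ = |v₂ − v_p| = 6.870 km/s.
Δv = Δv₁ + Δv₂ = 4.266 + 6.870 = 11.14 km/s.

Δv = 11.1 km/s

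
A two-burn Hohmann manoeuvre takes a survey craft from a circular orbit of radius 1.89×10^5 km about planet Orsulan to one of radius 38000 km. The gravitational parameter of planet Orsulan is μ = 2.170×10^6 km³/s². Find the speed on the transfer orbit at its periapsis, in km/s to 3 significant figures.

v = 9.75 km/s

Semi-major axis of the transfer orbit: a_t = (1.890×10^5 + 38000)/2 = 1.135×10^5 km.
The periapsis of the transfer ellipse is at r = 38000 km.
Vis-viva: v = √[μ(2/r − 1/a_t)] = √[2.170×10^6 × (2/38000 − 1/1.135×10^5)] = 9.751 km/s.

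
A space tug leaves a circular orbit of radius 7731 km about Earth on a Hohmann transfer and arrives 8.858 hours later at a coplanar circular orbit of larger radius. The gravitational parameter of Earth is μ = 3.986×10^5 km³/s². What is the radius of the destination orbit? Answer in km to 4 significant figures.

Transfer time t = 8.858 hours = 31888.8 s, and t = π√(a_t³/μ).
So a_t = (μ t²/π²)^(1/3) = (3.986×10^5 × (31888.8)² / π²)^(1/3) = 34501 km.
Since a_t = (r₁ + r₂)/2, r₂ = 2a_t − r₁ = 2×34501 − 7731 = 61271 km.

r₂ = 61270 km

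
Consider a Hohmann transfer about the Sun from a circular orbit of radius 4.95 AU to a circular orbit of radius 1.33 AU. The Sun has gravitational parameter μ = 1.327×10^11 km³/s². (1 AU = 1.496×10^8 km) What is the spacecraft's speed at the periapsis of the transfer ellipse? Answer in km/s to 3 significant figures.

v = 32.4 km/s

In km: r₁ = 4.95 × 1.496×10^8 = 7.4052×10^8 km; r₂ = 1.33 × 1.496×10^8 = 1.98968×10^8 km.
Semi-major axis of the transfer orbit: a_t = (7.4052×10^8 + 1.98968×10^8)/2 = 4.69744×10^8 km.
The periapsis of the transfer ellipse is at r = 1.98968×10^8 km.
Applying v² = μ(2/r − 1/a_t): v = 32.43 km/s.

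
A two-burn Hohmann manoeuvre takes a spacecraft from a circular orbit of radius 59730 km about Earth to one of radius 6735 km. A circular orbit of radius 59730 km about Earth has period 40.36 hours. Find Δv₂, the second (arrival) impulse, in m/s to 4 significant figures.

From Kepler's third law T² = 4π²r³/μ at r = 59730 km, T = 40.36 hours = 40.36 × 3600 s = 1.45296×10^5 s: μ = 4π²r³/T² = 3.98502×10^5 km³/s².
The Hohmann ellipse has a_t = (r₁ + r₂)/2 = 33232.5 km.
On the circular orbit at r = 6735 km, v_c = √(μ/r) = 7.6921 km/s.
Vis-viva on the transfer ellipse at r = 6735 km gives v_t = √[μ(2/r − 1/a_t)] = 10.312 km/s.
Δv₂ = |v_t − v_c| = |10.312 − 7.6921| = 2.620 km/s.

Δv₂ = 2620 m/s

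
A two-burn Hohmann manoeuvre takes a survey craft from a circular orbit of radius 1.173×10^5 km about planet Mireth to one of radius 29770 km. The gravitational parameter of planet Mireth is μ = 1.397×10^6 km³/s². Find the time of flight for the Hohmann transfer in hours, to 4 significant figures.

t = 14.72 hours

Transfer-ellipse semi-major axis a_t = (r₁ + r₂)/2 = (1.173×10^5 + 29770)/2 = 73535 km.
By Kepler's third law the transfer-orbit period is T = 2π√(a_t³/μ), so t = T/2 = 53000 s.
Converting: 53000 s ÷ 3600 s/hour = 14.72 hours.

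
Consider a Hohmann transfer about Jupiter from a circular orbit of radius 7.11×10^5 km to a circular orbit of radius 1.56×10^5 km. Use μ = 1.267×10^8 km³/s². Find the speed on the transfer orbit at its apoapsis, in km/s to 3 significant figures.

The Hohmann ellipse has a_t = (r₁ + r₂)/2 = 4.335×10^5 km.
At apoapsis, r = 7.110×10^5 km.
From the vis-viva equation, v = √[μ(2/r − 1/a_t)] = 8.008 km/s.

v = 8.01 km/s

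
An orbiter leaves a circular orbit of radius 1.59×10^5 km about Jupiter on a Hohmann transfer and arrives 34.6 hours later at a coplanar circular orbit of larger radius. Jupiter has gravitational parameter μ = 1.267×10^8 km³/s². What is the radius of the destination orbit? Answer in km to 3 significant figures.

r₂ = 1.01×10^6 km

Transfer time t = 34.6 hours = 1.2456×10^5 s, and t = π√(a_t³/μ).
So a_t = (μ t²/π²)^(1/3) = (1.267×10^8 × (1.2456×10^5)² / π²)^(1/3) = 5.8400×10^5 km.
Since a_t = (r₁ + r₂)/2, r₂ = 2a_t − r₁ = 2×5.8400×10^5 − 1.590×10^5 = 1.009×10^6 km.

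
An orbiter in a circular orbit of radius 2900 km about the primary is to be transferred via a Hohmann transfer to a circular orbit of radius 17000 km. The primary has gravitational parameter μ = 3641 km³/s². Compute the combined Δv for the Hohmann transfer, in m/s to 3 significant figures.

Semi-major axis of the transfer orbit: a_t = (2900 + 17000)/2 = 9950 km.
Circular speed at r₁: v₁ = √(μ/r₁) = √(3641/2900) = 1.12050 km/s.
Transfer-orbit speed at r₁ (v² = μ(2/r − 1/a)): v_p = √[μ(2/r₁ − 1/a_t)] = 1.46462 km/s.
First burn Δv₁ = |v_p − v₁| = 0.34412 km/s.
At r₂, v₂ = √(μ/r₂) = 0.4627920 km/s.
Transfer-orbit speed at r₂: v_a = √[μ(2/r₂ − 1/a_t)] = 0.2498465 km/s.
Second burn Δv₂ = |v₂ − v_a| = 0.21295 km/s.
Total Δv = Δv₁ + Δv₂ = 0.5571 km/s.

Δv = 557 m/s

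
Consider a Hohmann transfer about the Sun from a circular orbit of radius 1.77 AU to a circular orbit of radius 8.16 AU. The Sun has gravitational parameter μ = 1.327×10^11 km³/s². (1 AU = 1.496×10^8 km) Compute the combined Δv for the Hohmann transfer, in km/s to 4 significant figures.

Δv = 10.51 km/s

In km: r₁ = 1.77 × 1.496×10^8 = 2.64792×10^8 km; r₂ = 8.16 × 1.496×10^8 = 1.220736×10^9 km.
The Hohmann ellipse has a_t = (r₁ + r₂)/2 = 7.42764×10^8 km.
Circular speed at r₁: v₁ = √(μ/r₁) = √(1.327×10^11/2.64792×10^8) = 22.386 km/s.
Transfer-orbit speed at r₁ (vis-viva equation): v_p = √[μ(2/r₁ − 1/a_t)] = 28.699 km/s.
First burn Δv₁ = |v_p − v₁| = 6.313 km/s.
At r₂, v₂ = √(μ/r₂) = 10.426 km/s.
Transfer-orbit speed at r₂: v_a = √[μ(2/r₂ − 1/a_t)] = 6.2252 km/s.
Second burn Δv₂ = |v₂ − v_a| = 4.201 km/s.
Δv = Δv₁ + Δv₂ = 6.313 + 4.201 = 10.51 km/s.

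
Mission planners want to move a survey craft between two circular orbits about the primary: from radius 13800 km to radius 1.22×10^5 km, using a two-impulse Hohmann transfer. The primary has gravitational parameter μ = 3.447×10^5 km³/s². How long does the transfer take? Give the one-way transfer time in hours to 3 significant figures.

t = 26.3 hours

Transfer-ellipse semi-major axis a_t = (r₁ + r₂)/2 = (13800 + 1.220×10^5)/2 = 67900 km.
Half the transfer-orbit period gives t = π√(a_t³/μ) = 94670 s.
Converting: 94670 s ÷ 3600 s/hour = 26.3 hours.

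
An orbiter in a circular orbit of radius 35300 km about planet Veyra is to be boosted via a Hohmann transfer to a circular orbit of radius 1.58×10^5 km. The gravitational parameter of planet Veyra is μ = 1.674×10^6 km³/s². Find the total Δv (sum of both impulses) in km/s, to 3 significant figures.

The Hohmann ellipse has a_t = (r₁ + r₂)/2 = 96650 km.
Circular speed at r₁: v₁ = √(μ/r₁) = √(1.674×10^6/35300) = 6.8864 km/s.
On the transfer ellipse at r₁, vis-viva equation gives v_p = √[μ(2/r₁ − 1/a_t)] = 8.8048 km/s.
First burn Δv₁ = |v_p − v₁| = 1.918 km/s.
Circular speed at r₂: v₂ = √(μ/r₂) = 3.255 km/s.
Transfer-orbit speed at r₂: v_a = √[μ(2/r₂ − 1/a_t)] = 1.967 km/s.
Second burn Δv₂ = |v₂ − v_a| = 1.288 km/s.
Total Δv = Δv₁ + Δv₂ = 3.206 km/s.

Δv = 3.21 km/s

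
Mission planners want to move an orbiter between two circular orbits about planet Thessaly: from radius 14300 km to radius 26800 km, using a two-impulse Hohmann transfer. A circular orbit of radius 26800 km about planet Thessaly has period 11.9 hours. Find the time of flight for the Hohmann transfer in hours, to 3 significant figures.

t = 4.00 hours

From Kepler's third law T² = 4π²r³/μ at r = 26800 km, T = 11.9 hours = 11.9 × 3600 s = 42840 s: μ = 4π²r³/T² = 4.14062×10^5 km³/s².
The Hohmann ellipse has a_t = (r₁ + r₂)/2 = 20550 km.
Transfer time t = π√(a_t³/μ) = π√((20550)³ / 4.14062×10^5) = 14383 s.
Converting: 14383 s ÷ 3600 s/hour = 4.00 hours.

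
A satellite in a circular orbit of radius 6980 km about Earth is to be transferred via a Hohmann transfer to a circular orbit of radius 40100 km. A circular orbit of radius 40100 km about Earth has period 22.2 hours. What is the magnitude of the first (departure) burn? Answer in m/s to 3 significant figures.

Δv₁ = 2310 m/s

From Kepler's third law T² = 4π²r³/μ at r = 40100 km, T = 22.2 hours = 22.2 × 3600 s = 79920 s: μ = 4π²r³/T² = 3.98549×10^5 km³/s².
Transfer-ellipse semi-major axis a_t = (r₁ + r₂)/2 = (6980 + 40100)/2 = 23540 km.
On the circular orbit at r = 6980 km, v_c = √(μ/r) = 7.556 km/s.
Transfer-orbit speed at the same r (vis-viva, a = a_t): v_t = √[μ(2/r − 1/a_t)] = 9.862 km/s.
Δv₁ = |v_t − v_c| = |9.862 − 7.556| = 2.306 km/s.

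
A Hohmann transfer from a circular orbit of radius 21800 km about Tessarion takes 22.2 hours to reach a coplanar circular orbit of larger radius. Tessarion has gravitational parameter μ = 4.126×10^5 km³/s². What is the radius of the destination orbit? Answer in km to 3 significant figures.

Transfer time t = 22.2 hours = 79920 s, and t = π√(a_t³/μ).
So a_t = (μ t²/π²)^(1/3) = (4.126×10^5 × (79920)² / π²)^(1/3) = 64394 km.
Since a_t = (r₁ + r₂)/2, r₂ = 2a_t − r₁ = 2×64394 − 21800 = 1.06988×10^5 km.

r₂ = 1.07×10^5 km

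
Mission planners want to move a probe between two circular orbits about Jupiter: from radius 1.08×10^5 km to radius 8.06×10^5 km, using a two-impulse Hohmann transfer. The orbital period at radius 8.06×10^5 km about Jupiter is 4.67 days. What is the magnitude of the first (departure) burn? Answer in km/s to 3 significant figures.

From Kepler's third law T² = 4π²r³/μ at r = 8.06×10^5 km, T = 4.67 days = 4.67 × 86400 s = 4.03488×10^5 s: μ = 4π²r³/T² = 1.26971×10^8 km³/s².
Semi-major axis of the transfer orbit: a_t = (1.080×10^5 + 8.060×10^5)/2 = 4.570×10^5 km.
Circular speed at r = 1.080×10^5 km: v_c = √(μ/r) = 34.29 km/s.
Vis-viva on the transfer ellipse at r = 1.080×10^5 km gives v_t = √[μ(2/r − 1/a_t)] = 45.54 km/s.
Δv₁ = |v_t − v_c| = |45.54 − 34.29| = 11.25 km/s.

Δv₁ = 11.2 km/s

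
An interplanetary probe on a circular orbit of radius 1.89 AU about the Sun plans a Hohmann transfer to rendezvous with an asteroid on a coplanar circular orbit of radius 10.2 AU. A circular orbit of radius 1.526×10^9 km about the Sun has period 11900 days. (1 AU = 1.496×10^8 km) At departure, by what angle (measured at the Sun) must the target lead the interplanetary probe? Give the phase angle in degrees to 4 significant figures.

From Kepler's third law T² = 4π²r³/μ at r = 1.526×10^9 km, T = 11900 days = 11900 × 86400 s = 1.02816×10^9 s: μ = 4π²r³/T² = 1.32709×10^11 km³/s².
In km: r₁ = 1.89 × 1.496×10^8 = 2.82744×10^8 km; r₂ = 10.2 × 1.496×10^8 = 1.52592×10^9 km.
Transfer-ellipse semi-major axis a_t = (r₁ + r₂)/2 = (2.82744×10^8 + 1.52592×10^9)/2 = 9.04332×10^8 km.
Transfer time t = π√(a_t³/μ) = 2.345×10^8 s.
Target angular speed ω₂ = √(μ/r₂³) = 6.112×10^-9 rad/s.
Angle swept by the target during transfer: ω₂·t = 1.4333 rad = 82.12°.
The interplanetary probe traverses 180° on the transfer ellipse, so the target must lead by 180° − 82.12° = 97.88°.

φ = 97.88°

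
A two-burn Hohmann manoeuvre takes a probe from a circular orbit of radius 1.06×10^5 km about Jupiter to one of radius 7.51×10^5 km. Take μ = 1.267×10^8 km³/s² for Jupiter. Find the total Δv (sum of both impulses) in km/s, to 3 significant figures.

Δv = 17.7 km/s

Transfer-ellipse semi-major axis a_t = (r₁ + r₂)/2 = (1.060×10^5 + 7.510×10^5)/2 = 4.285×10^5 km.
At r₁ the circular-orbit speed is v₁ = √(μ/r₁) = 34.57 km/s.
Transfer-orbit speed at r₁ (vis-viva equation): v_p = √[μ(2/r₁ − 1/a_t)] = 45.77 km/s.
First burn Δv₁ = |v_p − v₁| = 11.20 km/s.
Circular speed at r₂: v₂ = √(μ/r₂) = 12.989 km/s.
Transfer-orbit speed at r₂: v_a = √[μ(2/r₂ − 1/a_t)] = 6.4602 km/s.
Second burn Δv₂ = |v₂ − v_a| = 6.529 km/s.
Total Δv = Δv₁ + Δv₂ = 17.73 km/s.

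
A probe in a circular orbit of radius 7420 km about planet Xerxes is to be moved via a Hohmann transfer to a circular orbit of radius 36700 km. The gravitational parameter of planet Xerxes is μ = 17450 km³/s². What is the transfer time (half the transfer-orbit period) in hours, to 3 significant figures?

Transfer-ellipse semi-major axis a_t = (r₁ + r₂)/2 = (7420 + 36700)/2 = 22060 km.
Transfer time t = π√(a_t³/μ) = π√((22060)³ / 17450) = 77920 s.
Converting: 77920 s ÷ 3600 s/hour = 21.6 hours.

t = 21.6 hours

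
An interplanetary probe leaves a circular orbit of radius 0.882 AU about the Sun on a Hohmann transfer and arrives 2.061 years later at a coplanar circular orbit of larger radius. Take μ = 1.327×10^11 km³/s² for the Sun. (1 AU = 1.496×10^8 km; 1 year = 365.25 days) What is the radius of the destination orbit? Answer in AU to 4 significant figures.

In km: r₁ = 0.882 × 1.496×10^8 = 1.319472×10^8 km.
Transfer time t = 2.061 years × 365.25 × 86400 s = 6.50402136×10^7 s, and t = π√(a_t³/μ).
So a_t = (μ t²/π²)^(1/3) = (1.327×10^11 × (6.50402136×10^7)² / π²)^(1/3) = 3.8457×10^8 km.
Since a_t = (r₁ + r₂)/2, r₂ = 2a_t − r₁ = 2×3.8457×10^8 − 1.319472×10^8 = 6.371928×10^8 km.
In AU: r₂ = 6.371928×10^8 / 1.496×10^8 = 4.259 AU.

r₂ = 4.259 AU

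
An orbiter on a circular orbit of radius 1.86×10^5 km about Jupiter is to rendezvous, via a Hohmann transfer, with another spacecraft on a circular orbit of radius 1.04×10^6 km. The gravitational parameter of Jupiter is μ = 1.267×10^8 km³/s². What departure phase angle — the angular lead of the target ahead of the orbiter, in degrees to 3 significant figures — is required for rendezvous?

φ = 98.5°

Semi-major axis of the transfer orbit: a_t = (1.860×10^5 + 1.040×10^6)/2 = 6.130×10^5 km.
The half-period of the transfer ellipse is t = π√(a_t³/μ) = 1.33953×10^5 s.
Target angular speed ω₂ = √(μ/r₂³) = 1.06130×10^-5 rad/s.
Angle swept by the target during transfer: ω₂·t = 1.42164 rad = 81.454°.
The orbiter traverses 180° on the transfer ellipse, so the target must lead by 180° − 81.454° = 98.5°.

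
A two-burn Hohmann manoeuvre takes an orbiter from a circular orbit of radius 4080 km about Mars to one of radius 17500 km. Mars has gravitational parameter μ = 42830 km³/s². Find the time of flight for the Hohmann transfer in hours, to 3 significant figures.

t = 4.73 hours

The Hohmann ellipse has a_t = (r₁ + r₂)/2 = 10790 km.
Transfer time t = π√(a_t³/μ) = π√((10790)³ / 42830) = 17014 s.
Converting: 17014 s ÷ 3600 s/hour = 4.73 hours.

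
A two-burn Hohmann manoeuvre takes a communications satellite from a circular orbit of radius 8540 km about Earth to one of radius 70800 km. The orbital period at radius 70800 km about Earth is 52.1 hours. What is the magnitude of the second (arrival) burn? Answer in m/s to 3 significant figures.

From Kepler's third law T² = 4π²r³/μ at r = 70800 km, T = 52.1 hours = 52.1 × 3600 s = 1.8756×10^5 s: μ = 4π²r³/T² = 3.98271×10^5 km³/s².
Transfer-ellipse semi-major axis a_t = (r₁ + r₂)/2 = (8540 + 70800)/2 = 39670 km.
On the circular orbit at r = 70800 km, v_c = √(μ/r) = 2.3718 km/s.
Vis-viva on the transfer ellipse at r = 70800 km gives v_t = √[μ(2/r − 1/a_t)] = 1.1005 km/s.
Δv₂ = |v_t − v_c| = |1.1005 − 2.3718| = 1.271 km/s.

Δv₂ = 1270 m/s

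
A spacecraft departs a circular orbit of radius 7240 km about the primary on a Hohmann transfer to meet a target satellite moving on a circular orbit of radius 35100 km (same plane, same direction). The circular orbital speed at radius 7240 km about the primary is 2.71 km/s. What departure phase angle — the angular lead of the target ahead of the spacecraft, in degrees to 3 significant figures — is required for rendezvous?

φ = 95.7°

From the circular-orbit relation v² = μ/r at r = 7240 km: μ = v²r = (2.71)² × 7240 = 53171.3 km³/s².
The Hohmann ellipse has a_t = (r₁ + r₂)/2 = 21170 km.
The half-period of the transfer ellipse is t = π√(a_t³/μ) = 41966 s.
The target's mean motion on its circular orbit is ω₂ = √(μ/r₂³) = 3.5065×10^-5 rad/s.
Angle swept by the target during transfer: ω₂·t = 1.4715 rad = 84.31°.
Arrival is 180° from departure on the ellipse, so φ = 180° − 84.31° = 95.7°.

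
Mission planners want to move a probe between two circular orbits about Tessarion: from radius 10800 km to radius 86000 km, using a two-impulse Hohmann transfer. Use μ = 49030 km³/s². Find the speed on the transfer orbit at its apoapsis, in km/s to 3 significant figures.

v = 0.357 km/s

Semi-major axis of the transfer orbit: a_t = (10800 + 86000)/2 = 48400 km.
The apoapsis of the transfer ellipse is at r = 86000 km.
From the vis-viva equation, v = √[μ(2/r − 1/a_t)] = 0.3567 km/s.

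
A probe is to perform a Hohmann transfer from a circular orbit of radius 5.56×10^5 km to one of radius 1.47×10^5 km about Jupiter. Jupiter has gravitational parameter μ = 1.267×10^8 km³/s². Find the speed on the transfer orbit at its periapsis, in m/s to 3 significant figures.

v = 36900 m/s

The Hohmann ellipse has a_t = (r₁ + r₂)/2 = 3.515×10^5 km.
At periapsis, r = 1.470×10^5 km.
Applying v² = μ(2/r − 1/a_t): v = 36.92 km/s.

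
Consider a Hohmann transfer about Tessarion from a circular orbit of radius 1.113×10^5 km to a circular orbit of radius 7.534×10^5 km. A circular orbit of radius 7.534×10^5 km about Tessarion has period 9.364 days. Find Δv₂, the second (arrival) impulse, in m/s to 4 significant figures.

From Kepler's third law T² = 4π²r³/μ at r = 7.534×10^5 km, T = 9.364 days = 9.364 × 86400 s = 8.090496×10^5 s: μ = 4π²r³/T² = 2.57921×10^7 km³/s².
Transfer-ellipse semi-major axis a_t = (r₁ + r₂)/2 = (1.113×10^5 + 7.534×10^5)/2 = 4.3235×10^5 km.
On the circular orbit at r = 7.534×10^5 km, v_c = √(μ/r) = 5.851 km/s.
Vis-viva on the transfer ellipse at r = 7.534×10^5 km gives v_t = √[μ(2/r − 1/a_t)] = 2.969 km/s.
Δv₂ = |v_t − v_c| = |2.969 − 5.851| = 2.882 km/s.

Δv₂ = 2882 m/s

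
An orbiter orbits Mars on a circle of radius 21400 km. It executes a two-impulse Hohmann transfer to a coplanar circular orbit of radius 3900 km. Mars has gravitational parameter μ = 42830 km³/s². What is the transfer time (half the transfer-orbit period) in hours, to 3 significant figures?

Semi-major axis of the transfer orbit: a_t = (21400 + 3900)/2 = 12650 km.
Half the transfer-orbit period gives t = π√(a_t³/μ) = 21600 s.
Converting: 21600 s ÷ 3600 s/hour = 6.00 hours.

t = 6.00 hours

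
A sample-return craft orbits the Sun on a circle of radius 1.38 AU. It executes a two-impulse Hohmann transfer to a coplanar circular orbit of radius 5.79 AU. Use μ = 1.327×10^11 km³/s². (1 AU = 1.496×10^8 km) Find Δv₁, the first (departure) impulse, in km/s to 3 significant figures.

Δv₁ = 6.87 km/s

In km: r₁ = 1.38 × 1.496×10^8 = 2.06448×10^8 km; r₂ = 5.79 × 1.496×10^8 = 8.66184×10^8 km.
Transfer-ellipse semi-major axis a_t = (r₁ + r₂)/2 = (2.06448×10^8 + 8.66184×10^8)/2 = 5.36316×10^8 km.
On the circular orbit at r = 2.06448×10^8 km, v_c = √(μ/r) = 25.353 km/s.
Transfer-orbit speed at the same r (vis-viva, a = a_t): v_t = √[μ(2/r − 1/a_t)] = 32.220 km/s.
Δv₁ = |v_t − v_c| = |32.220 − 25.353| = 6.867 km/s.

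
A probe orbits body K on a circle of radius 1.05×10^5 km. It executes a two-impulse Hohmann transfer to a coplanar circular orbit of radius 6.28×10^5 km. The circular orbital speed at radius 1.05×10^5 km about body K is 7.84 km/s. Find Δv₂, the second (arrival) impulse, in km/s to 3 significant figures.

From the circular-orbit relation v² = μ/r at r = 1.05×10^5 km: μ = v²r = (7.84)² × 1.05×10^5 = 6.45389×10^6 km³/s².
Transfer-ellipse semi-major axis a_t = (r₁ + r₂)/2 = (1.050×10^5 + 6.280×10^5)/2 = 3.665×10^5 km.
On the circular orbit at r = 6.280×10^5 km, v_c = √(μ/r) = 3.206 km/s.
Vis-viva on the transfer ellipse at r = 6.280×10^5 km gives v_t = √[μ(2/r − 1/a_t)] = 1.716 km/s.
Δv₂ = |v_t − v_c| = |1.716 − 3.206| = 1.490 km/s.

Δv₂ = 1.49 km/s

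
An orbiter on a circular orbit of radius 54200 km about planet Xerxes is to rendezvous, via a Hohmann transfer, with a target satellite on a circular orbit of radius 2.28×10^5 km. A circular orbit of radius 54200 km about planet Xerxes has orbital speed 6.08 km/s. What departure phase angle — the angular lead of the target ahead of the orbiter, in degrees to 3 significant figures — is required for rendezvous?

From the circular-orbit relation v² = μ/r at r = 54200 km: μ = v²r = (6.08)² × 54200 = 2.00358×10^6 km³/s².
The Hohmann ellipse has a_t = (r₁ + r₂)/2 = 1.411×10^5 km.
Transfer time t = π√(a_t³/μ) = 1.17635×10^5 s.
Target angular speed ω₂ = √(μ/r₂³) = 1.30017×10^-5 rad/s.
Angle swept by the target during transfer: ω₂·t = 1.5295 rad = 87.63°.
Arrival is 180° from departure on the ellipse, so φ = 180° − 87.63° = 92.4°.

φ = 92.4°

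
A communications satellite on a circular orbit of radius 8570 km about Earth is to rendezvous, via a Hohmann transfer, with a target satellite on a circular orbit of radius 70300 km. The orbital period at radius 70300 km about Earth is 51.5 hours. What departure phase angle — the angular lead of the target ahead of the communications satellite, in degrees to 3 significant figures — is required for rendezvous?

From Kepler's third law T² = 4π²r³/μ at r = 70300 km, T = 51.5 hours = 51.5 × 3600 s = 1.854×10^5 s: μ = 4π²r³/T² = 3.99031×10^5 km³/s².
Transfer-ellipse semi-major axis a_t = (r₁ + r₂)/2 = (8570 + 70300)/2 = 39435 km.
The half-period of the transfer ellipse is t = π√(a_t³/μ) = 38947 s.
Target angular speed ω₂ = √(μ/r₂³) = 3.3890×10^-5 rad/s.
Angle swept by the target during transfer: ω₂·t = 1.3199 rad = 75.62°.
The communications satellite traverses 180° on the transfer ellipse, so the target must lead by 180° − 75.62° = 104°.

φ = 104°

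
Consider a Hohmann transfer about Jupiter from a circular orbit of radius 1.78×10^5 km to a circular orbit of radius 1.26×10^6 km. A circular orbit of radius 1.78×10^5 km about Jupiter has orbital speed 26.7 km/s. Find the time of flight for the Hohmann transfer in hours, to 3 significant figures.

t = 47.2 hours

From the circular-orbit relation v² = μ/r at r = 1.78×10^5 km: μ = v²r = (26.7)² × 1.78×10^5 = 1.26894×10^8 km³/s².
The Hohmann ellipse has a_t = (r₁ + r₂)/2 = 7.190×10^5 km.
By Kepler's third law the transfer-orbit period is T = 2π√(a_t³/μ), so t = T/2 = 1.700×10^5 s.
Converting: 1.700×10^5 s ÷ 3600 s/hour = 47.2 hours.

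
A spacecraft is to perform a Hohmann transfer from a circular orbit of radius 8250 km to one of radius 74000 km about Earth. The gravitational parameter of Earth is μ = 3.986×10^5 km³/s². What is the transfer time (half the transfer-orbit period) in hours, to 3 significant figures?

Transfer-ellipse semi-major axis a_t = (r₁ + r₂)/2 = (8250 + 74000)/2 = 41125 km.
By Kepler's third law the transfer-orbit period is T = 2π√(a_t³/μ), so t = T/2 = 41500 s.
Converting: 41500 s ÷ 3600 s/hour = 11.5 hours.

t = 11.5 hours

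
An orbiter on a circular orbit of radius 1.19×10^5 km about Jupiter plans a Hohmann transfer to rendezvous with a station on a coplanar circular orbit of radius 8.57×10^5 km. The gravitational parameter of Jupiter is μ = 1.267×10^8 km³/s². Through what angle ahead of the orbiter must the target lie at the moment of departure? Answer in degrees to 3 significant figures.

φ = 103°

Semi-major axis of the transfer orbit: a_t = (1.190×10^5 + 8.570×10^5)/2 = 4.880×10^5 km.
The half-period of the transfer ellipse is t = π√(a_t³/μ) = 95146 s.
Target angular speed ω₂ = √(μ/r₂³) = 1.4188×10^-5 rad/s.
Angle swept by the target during transfer: ω₂·t = 1.3499 rad = 77.34°.
Arrival is 180° from departure on the ellipse, so φ = 180° − 77.34° = 103°.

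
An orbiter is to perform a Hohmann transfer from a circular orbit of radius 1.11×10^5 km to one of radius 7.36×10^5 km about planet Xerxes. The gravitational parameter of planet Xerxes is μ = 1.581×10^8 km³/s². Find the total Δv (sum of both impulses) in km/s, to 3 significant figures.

Δv = 19.2 km/s

The Hohmann ellipse has a_t = (r₁ + r₂)/2 = 4.235×10^5 km.
Circular speed at r₁: v₁ = √(μ/r₁) = √(1.581×10^8/1.110×10^5) = 37.7402 km/s.
On the transfer ellipse at r₁, v² = μ(2/r − 1/a) gives v_p = √[μ(2/r₁ − 1/a_t)] = 49.7527 km/s.
First burn Δv₁ = |v_p − v₁| = 12.0125 km/s.
Circular speed at r₂: v₂ = √(μ/r₂) = 14.65639 km/s.
Transfer-orbit speed at r₂: v_a = √[μ(2/r₂ − 1/a_t)] = 7.503464 km/s.
Second burn Δv₂ = |v₂ − v_a| = 7.15293 km/s.
Δv = Δv₁ + Δv₂ = 12.0125 + 7.15293 = 19.17 km/s.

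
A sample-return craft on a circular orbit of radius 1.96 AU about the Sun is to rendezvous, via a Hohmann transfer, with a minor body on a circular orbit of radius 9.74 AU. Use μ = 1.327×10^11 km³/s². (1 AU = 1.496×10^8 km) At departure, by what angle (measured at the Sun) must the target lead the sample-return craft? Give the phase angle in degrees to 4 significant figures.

In km: r₁ = 1.96 × 1.496×10^8 = 2.93216×10^8 km; r₂ = 9.74 × 1.496×10^8 = 1.457104×10^9 km.
Transfer-ellipse semi-major axis a_t = (r₁ + r₂)/2 = (2.93216×10^8 + 1.457104×10^9)/2 = 8.7516×10^8 km.
The half-period of the transfer ellipse is t = π√(a_t³/μ) = 2.23278×10^8 s.
Target angular speed ω₂ = √(μ/r₂³) = 6.54937×10^-9 rad/s.
Angle swept by the target during transfer: ω₂·t = 1.46233 rad = 83.79°.
Arrival is 180° from departure on the ellipse, so φ = 180° − 83.79° = 96.21°.

φ = 96.21°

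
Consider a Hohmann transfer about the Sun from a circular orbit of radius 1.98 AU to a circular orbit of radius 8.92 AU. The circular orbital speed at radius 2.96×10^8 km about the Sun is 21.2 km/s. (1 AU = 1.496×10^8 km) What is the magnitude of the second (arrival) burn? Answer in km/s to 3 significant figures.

Δv₂ = 3.97 km/s

From the circular-orbit relation v² = μ/r at r = 2.96×10^8 km: μ = v²r = (21.2)² × 2.96×10^8 = 1.33034×10^11 km³/s².
In km: r₁ = 1.98 × 1.496×10^8 = 2.96208×10^8 km; r₂ = 8.92 × 1.496×10^8 = 1.334432×10^9 km.
The Hohmann ellipse has a_t = (r₁ + r₂)/2 = 8.1532×10^8 km.
Circular speed at r = 1.334432×10^9 km: v_c = √(μ/r) = 9.98466 km/s.
Transfer-orbit speed at the same r (vis-viva, a = a_t): v_t = √[μ(2/r − 1/a_t)] = 6.01822 km/s.
Δv₂ = |v_t − v_c| = |6.01822 − 9.98466| = 3.966 km/s.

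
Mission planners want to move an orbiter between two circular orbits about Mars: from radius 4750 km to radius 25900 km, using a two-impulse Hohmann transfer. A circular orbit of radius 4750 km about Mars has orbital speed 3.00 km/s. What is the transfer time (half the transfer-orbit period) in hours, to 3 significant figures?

t = 8.01 hours

From the circular-orbit relation v² = μ/r at r = 4750 km: μ = v²r = (3.00)² × 4750 = 42750.0 km³/s².
The Hohmann ellipse has a_t = (r₁ + r₂)/2 = 15325 km.
Half the transfer-orbit period gives t = π√(a_t³/μ) = 28830 s.
Converting: 28830 s ÷ 3600 s/hour = 8.01 hours.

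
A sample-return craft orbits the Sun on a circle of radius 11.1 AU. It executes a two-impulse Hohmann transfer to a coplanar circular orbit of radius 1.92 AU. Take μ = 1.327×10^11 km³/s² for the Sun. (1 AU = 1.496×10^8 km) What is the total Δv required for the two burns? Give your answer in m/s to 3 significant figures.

Δv = 10700 m/s

In km: r₁ = 11.1 × 1.496×10^8 = 1.66056×10^9 km; r₂ = 1.92 × 1.496×10^8 = 2.87232×10^8 km.
Semi-major axis of the transfer orbit: a_t = (1.66056×10^9 + 2.87232×10^8)/2 = 9.73896×10^8 km.
At r₁ the circular-orbit speed is v₁ = √(μ/r₁) = 8.9394 km/s.
On the transfer ellipse at r₁, vis-viva gives v_a = √[μ(2/r₁ − 1/a_t)] = 4.8548 km/s.
First burn Δv₁ = |v_a − v₁| = 4.085 km/s.
Circular speed at r₂: v₂ = √(μ/r₂) = 21.494 km/s.
Transfer-orbit speed at r₂: v_p = √[μ(2/r₂ − 1/a_t)] = 28.067 km/s.
Second burn Δv₂ = |v₂ − v_p| = 6.573 km/s.
Δv = Δv₁ + Δv₂ = 4.085 + 6.573 = 10.66 km/s.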